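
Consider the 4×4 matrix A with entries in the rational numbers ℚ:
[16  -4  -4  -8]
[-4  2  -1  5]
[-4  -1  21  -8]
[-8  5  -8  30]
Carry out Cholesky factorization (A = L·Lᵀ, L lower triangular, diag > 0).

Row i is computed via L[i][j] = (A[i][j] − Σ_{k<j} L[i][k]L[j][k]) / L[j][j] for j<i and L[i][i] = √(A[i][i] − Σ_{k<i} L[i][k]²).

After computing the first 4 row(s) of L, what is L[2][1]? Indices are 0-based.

L[2][1] = -2

Step 1: L[0][0] = √(16) = 4.
  L[1][0] = (-4) / L[0][0] = -1.
Step 2: L[1][1] = √(1) = 1.
  L[2][0] = (-4) / L[0][0] = -1.
  L[2][1] = (-2) / L[1][1] = -2.
Step 3: L[2][2] = √(16) = 4.
  L[3][0] = (-8) / L[0][0] = -2.
  L[3][1] = (3) / L[1][1] = 3.
  L[3][2] = (-4) / L[2][2] = -1.
Step 4: L[3][3] = √(16) = 4.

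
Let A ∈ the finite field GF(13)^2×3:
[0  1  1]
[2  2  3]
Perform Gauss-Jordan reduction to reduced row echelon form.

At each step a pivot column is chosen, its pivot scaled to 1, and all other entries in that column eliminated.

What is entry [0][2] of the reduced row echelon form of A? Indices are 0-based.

M[0][2] = 7

step 1: exchange rows 0,1
step 1: normalize row 0 (÷2) = (1, 1, 8)
step 2: normalize row 1 (÷1) = (0, 1, 1)
  row 0: subtract 1×row1 = (1, 0, 7)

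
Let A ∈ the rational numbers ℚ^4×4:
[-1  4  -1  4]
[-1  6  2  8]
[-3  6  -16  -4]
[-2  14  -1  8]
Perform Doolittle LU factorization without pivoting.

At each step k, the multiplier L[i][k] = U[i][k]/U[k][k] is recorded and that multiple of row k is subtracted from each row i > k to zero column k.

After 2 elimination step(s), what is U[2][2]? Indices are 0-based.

[col 0] pivot -1
  R1 -= 1*R0 → (0, 2, 3, 4)  (L[1][0] := 1)
  R2 -= 3*R0 → (0, -6, -13, -16)  (L[2][0] := 3)
  R3 -= 2*R0 → (0, 6, 1, 0)  (L[3][0] := 2)
[col 1] pivot 2
  R2 -= -3*R1 → (0, 0, -4, -4)  (L[2][1] := -3)
  R3 -= 3*R1 → (0, 0, -8, -12)  (L[3][1] := 3)

U[2][2] = -4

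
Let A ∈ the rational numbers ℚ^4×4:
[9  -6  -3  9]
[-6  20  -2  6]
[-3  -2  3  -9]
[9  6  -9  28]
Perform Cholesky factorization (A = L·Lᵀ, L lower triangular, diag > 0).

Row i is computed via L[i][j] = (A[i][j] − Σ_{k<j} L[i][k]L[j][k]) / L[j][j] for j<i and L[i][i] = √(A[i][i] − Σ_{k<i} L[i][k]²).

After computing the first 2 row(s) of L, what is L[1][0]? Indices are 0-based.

L[1][0] = -2

Step 1: L[0][0] = √(9) = 3.
  L[1][0] = (-6) / L[0][0] = -2.
Step 2: L[1][1] = √(16) = 4.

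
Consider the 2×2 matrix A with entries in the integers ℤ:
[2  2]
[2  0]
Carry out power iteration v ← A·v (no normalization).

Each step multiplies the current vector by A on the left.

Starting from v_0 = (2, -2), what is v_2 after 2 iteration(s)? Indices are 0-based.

v_0 = (2, -2).
v_1 = A·v_0 = (0, 4).
v_2 = A·v_1 = (8, 0).

v_2 = (8, 0)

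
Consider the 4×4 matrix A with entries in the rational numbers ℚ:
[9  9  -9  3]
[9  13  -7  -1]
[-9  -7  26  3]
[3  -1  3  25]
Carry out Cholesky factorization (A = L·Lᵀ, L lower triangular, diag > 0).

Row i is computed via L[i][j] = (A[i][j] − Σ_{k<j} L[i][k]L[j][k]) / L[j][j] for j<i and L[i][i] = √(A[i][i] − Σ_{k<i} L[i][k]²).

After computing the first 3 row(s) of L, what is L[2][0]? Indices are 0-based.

Step 1: L[0][0] = √(9) = 3.
  L[1][0] = (9) / L[0][0] = 3.
Step 2: L[1][1] = √(4) = 2.
  L[2][0] = (-9) / L[0][0] = -3.
  L[2][1] = (2) / L[1][1] = 1.
Step 3: L[2][2] = √(16) = 4.

L[2][0] = -3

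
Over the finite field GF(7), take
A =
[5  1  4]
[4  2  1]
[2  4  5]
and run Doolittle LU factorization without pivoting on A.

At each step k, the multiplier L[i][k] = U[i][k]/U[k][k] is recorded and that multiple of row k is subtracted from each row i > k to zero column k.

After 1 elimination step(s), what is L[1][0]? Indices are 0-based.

L[1][0] = 5

Step 1: pivot at (0,0) is 5.
  row1 ← row1 − (5)·row0  ⇒  L[1][0]=5, U row1=(0, 4, 2)
  row2 ← row2 − (6)·row0  ⇒  L[2][0]=6, U row2=(0, 5, 2)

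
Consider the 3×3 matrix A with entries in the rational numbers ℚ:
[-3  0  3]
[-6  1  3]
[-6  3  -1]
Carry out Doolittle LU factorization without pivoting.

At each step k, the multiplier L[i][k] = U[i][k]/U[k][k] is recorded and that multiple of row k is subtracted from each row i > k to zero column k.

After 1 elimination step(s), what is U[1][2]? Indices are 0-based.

k=0: U[0][0]=-3
  eliminate (1,0): mult=2, new row 1: (0, 1, -3); set L[1][0]=2
  eliminate (2,0): mult=2, new row 2: (0, 3, -7); set L[2][0]=2

U[1][2] = -3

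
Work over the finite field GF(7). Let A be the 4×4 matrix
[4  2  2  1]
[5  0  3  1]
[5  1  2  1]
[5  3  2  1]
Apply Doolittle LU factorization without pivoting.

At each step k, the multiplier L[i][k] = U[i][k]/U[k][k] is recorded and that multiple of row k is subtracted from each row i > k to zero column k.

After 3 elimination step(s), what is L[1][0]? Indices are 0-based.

Step 1: pivot at (0,0) is 4.
  row1 ← row1 − (3)·row0  ⇒  L[1][0]=3, U row1=(0, 1, 4, 5)
  row2 ← row2 − (3)·row0  ⇒  L[2][0]=3, U row2=(0, 2, 3, 5)
  row3 ← row3 − (3)·row0  ⇒  L[3][0]=3, U row3=(0, 4, 3, 5)
Step 2: pivot at (1,1) is 1.
  row2 ← row2 − (2)·row1  ⇒  L[2][1]=2, U row2=(0, 0, 2, 2)
  row3 ← row3 − (4)·row1  ⇒  L[3][1]=4, U row3=(0, 0, 1, 6)
Step 3: pivot at (2,2) is 2.
  row3 ← row3 − (4)·row2  ⇒  L[3][2]=4, U row3=(0, 0, 0, 5)

L[1][0] = 3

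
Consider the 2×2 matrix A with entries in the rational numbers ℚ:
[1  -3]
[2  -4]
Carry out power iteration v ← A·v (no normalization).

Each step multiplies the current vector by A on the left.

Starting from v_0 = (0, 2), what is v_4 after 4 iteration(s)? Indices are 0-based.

v_0 = (0, 2).
v_1 = A·v_0 = (-6, -8).
v_2 = A·v_1 = (18, 20).
v_3 = A·v_2 = (-42, -44).
v_4 = A·v_3 = (90, 92).

v_4 = (90, 92)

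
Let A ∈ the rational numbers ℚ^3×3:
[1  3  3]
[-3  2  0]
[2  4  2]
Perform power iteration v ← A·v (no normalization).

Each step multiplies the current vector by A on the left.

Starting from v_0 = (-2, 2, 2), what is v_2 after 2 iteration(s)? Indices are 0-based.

v_2 = (64, -10, 76)

v_0 = (-2, 2, 2).
v_1 = A·v_0 = (10, 10, 8).
v_2 = A·v_1 = (64, -10, 76).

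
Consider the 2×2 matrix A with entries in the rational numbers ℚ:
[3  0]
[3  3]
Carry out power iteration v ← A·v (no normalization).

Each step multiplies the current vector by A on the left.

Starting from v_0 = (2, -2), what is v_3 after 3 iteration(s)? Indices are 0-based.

v_0 = (2, -2).
v_1 = A·v_0 = (6, 0).
v_2 = A·v_1 = (18, 18).
v_3 = A·v_2 = (54, 108).

v_3 = (54, 108)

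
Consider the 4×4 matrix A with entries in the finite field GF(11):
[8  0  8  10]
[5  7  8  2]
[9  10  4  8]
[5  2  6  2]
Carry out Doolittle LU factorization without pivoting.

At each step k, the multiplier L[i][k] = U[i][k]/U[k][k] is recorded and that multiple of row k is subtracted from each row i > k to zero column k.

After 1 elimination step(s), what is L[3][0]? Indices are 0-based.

L[3][0] = 2

Step 1: pivot at (0,0) is 8.
  row1 ← row1 − (2)·row0  ⇒  L[1][0]=2, U row1=(0, 7, 3, 4)
  row2 ← row2 − (8)·row0  ⇒  L[2][0]=8, U row2=(0, 10, 6, 5)
  row3 ← row3 − (2)·row0  ⇒  L[3][0]=2, U row3=(0, 2, 1, 4)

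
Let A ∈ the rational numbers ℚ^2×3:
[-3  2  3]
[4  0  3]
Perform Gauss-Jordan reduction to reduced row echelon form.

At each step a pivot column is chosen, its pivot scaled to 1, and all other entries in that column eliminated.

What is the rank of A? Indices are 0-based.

rank = 2

step 1: normalize row 0 (÷-3) = (1, -2/3, -1)
  row 1: subtract 4×row0 = (0, 8/3, 7)
step 2: normalize row 1 (÷8/3) = (0, 1, 21/8)
  row 0: subtract -2/3×row1 = (1, 0, 3/4)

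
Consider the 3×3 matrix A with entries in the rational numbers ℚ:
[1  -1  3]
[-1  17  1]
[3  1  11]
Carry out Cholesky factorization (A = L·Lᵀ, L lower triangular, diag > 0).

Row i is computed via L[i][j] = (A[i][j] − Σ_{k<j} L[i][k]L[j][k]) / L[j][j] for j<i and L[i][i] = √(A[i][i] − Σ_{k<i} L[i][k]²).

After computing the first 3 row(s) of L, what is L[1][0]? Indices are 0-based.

L[1][0] = -1

Step 1: L[0][0] = √(1) = 1.
  L[1][0] = (-1) / L[0][0] = -1.
Step 2: L[1][1] = √(16) = 4.
  L[2][0] = (3) / L[0][0] = 3.
  L[2][1] = (4) / L[1][1] = 1.
Step 3: L[2][2] = √(1) = 1.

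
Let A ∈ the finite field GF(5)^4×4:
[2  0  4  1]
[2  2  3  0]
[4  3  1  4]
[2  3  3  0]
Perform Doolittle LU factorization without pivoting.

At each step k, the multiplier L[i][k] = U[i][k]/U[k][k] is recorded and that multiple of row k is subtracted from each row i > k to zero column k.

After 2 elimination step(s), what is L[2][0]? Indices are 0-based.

[col 0] pivot 2
  R1 -= 1*R0 → (0, 2, 4, 4)  (L[1][0] := 1)
  R2 -= 2*R0 → (0, 3, 3, 2)  (L[2][0] := 2)
  R3 -= 1*R0 → (0, 3, 4, 4)  (L[3][0] := 1)
[col 1] pivot 2
  R2 -= 4*R1 → (0, 0, 2, 1)  (L[2][1] := 4)
  R3 -= 4*R1 → (0, 0, 3, 3)  (L[3][1] := 4)

L[2][0] = 2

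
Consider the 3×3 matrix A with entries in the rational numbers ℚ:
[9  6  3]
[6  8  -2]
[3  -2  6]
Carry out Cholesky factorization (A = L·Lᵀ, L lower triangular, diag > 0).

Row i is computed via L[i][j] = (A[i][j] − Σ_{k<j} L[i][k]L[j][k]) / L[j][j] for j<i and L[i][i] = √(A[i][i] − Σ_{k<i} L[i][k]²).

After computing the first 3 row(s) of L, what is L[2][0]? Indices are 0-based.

L[2][0] = 1

Step 1: L[0][0] = √(9) = 3.
  L[1][0] = (6) / L[0][0] = 2.
Step 2: L[1][1] = √(4) = 2.
  L[2][0] = (3) / L[0][0] = 1.
  L[2][1] = (-4) / L[1][1] = -2.
Step 3: L[2][2] = √(1) = 1.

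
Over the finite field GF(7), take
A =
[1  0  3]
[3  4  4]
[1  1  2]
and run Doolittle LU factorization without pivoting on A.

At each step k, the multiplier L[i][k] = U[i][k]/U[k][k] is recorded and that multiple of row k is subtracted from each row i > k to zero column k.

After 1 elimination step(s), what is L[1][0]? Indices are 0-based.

L[1][0] = 3

Step 1: pivot at (0,0) is 1.
  row1 ← row1 − (3)·row0  ⇒  L[1][0]=3, U row1=(0, 4, 2)
  row2 ← row2 − (1)·row0  ⇒  L[2][0]=1, U row2=(0, 1, 6)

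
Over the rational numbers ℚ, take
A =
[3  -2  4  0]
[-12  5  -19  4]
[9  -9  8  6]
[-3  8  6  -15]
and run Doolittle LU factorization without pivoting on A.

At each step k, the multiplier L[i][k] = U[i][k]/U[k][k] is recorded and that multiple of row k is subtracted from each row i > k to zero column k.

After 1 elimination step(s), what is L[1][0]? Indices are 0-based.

k=0: U[0][0]=3
  eliminate (1,0): mult=-4, new row 1: (0, -3, -3, 4); set L[1][0]=-4
  eliminate (2,0): mult=3, new row 2: (0, -3, -4, 6); set L[2][0]=3
  eliminate (3,0): mult=-1, new row 3: (0, 6, 10, -15); set L[3][0]=-1

L[1][0] = -4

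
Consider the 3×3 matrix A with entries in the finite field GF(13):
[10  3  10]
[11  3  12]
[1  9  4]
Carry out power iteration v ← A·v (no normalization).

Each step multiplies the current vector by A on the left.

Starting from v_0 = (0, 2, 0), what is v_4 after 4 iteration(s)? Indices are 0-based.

v_0 = (0, 2, 0).
v_1 = A·v_0 = (6, 6, 5).
v_2 = A·v_1 = (11, 1, 2).
v_3 = A·v_2 = (3, 5, 2).
v_4 = A·v_3 = (0, 7, 4).

v_4 = (0, 7, 4)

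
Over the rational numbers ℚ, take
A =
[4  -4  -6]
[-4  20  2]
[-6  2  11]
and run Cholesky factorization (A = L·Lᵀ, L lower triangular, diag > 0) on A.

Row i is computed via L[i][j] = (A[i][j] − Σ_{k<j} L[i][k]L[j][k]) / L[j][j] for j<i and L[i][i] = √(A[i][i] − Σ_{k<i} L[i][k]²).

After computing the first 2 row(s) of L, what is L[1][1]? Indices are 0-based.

L[1][1] = 4

Step 1: L[0][0] = √(4) = 2.
  L[1][0] = (-4) / L[0][0] = -2.
Step 2: L[1][1] = √(16) = 4.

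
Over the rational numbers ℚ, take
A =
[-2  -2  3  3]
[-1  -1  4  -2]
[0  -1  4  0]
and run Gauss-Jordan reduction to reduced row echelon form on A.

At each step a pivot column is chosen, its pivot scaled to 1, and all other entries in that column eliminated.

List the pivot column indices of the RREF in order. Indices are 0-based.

[1] R0 /= -2  ⇒  (1, 1, -3/2, -3/2)
     R1 -= -1·R0  ⇒  (0, 0, 5/2, -7/2)
[2] R1 <-> R2
[2] R1 /= -1  ⇒  (0, 1, -4, 0)
     R0 -= 1·R1  ⇒  (1, 0, 5/2, -3/2)
[3] R2 /= 5/2  ⇒  (0, 0, 1, -7/5)
     R0 -= 5/2·R2  ⇒  (1, 0, 0, 2)
     R1 -= -4·R2  ⇒  (0, 1, 0, -28/5)

pivot columns: 0, 1, 2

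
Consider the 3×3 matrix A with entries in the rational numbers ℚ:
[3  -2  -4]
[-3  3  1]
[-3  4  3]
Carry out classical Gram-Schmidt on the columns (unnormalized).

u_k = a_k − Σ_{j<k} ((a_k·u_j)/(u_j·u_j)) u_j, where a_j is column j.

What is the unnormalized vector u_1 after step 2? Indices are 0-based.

u_1 = (1, 0, 1)

Step 1: u_0 = a_0 = (3, -3, -3).
Step 2: u_1 = a_1 − (-1)·u_0 = (1, 0, 1).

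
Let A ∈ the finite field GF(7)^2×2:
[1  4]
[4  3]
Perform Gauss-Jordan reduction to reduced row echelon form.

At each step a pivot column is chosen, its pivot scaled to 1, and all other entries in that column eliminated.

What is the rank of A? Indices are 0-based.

rank = 2

pivot(0,0)=1: scale R0 → (1, 4)
  clear (1,0): R1 −= (4)R0 → (0, 1)
pivot(1,1)=1: scale R1 → (0, 1)
  clear (0,1): R0 −= (4)R1 → (1, 0)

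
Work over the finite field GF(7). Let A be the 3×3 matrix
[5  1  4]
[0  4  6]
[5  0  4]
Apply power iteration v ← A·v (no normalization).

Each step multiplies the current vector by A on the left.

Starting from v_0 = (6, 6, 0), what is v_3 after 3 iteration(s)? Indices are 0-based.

v_0 = (6, 6, 0).
v_1 = A·v_0 = (1, 3, 2).
v_2 = A·v_1 = (2, 3, 6).
v_3 = A·v_2 = (2, 6, 6).

v_3 = (2, 6, 6)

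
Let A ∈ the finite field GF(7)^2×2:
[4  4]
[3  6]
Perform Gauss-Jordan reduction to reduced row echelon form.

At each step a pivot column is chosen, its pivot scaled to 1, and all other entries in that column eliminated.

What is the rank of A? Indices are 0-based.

rank = 2

step 1: normalize row 0 (÷4) = (1, 1)
  row 1: subtract 3×row0 = (0, 3)
step 2: normalize row 1 (÷3) = (0, 1)
  row 0: subtract 1×row1 = (1, 0)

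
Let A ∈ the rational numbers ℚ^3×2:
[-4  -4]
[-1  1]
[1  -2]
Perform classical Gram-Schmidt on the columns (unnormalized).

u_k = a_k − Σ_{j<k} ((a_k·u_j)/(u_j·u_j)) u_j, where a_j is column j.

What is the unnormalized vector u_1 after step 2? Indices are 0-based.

Step 1: u_0 = a_0 = (-4, -1, 1).
Step 2: u_1 = a_1 − (13/18)·u_0 = (-10/9, 31/18, -49/18).

u_1 = (-10/9, 31/18, -49/18)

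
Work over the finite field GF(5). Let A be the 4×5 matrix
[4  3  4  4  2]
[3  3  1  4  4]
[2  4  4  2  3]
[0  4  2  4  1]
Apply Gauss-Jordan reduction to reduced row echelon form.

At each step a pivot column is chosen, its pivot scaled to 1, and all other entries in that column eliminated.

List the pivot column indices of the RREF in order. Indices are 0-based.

pivot columns: 0, 1, 2, 3

step 1: normalize row 0 (÷4) = (1, 2, 1, 1, 3)
  row 1: subtract 3×row0 = (0, 2, 3, 1, 0)
  row 2: subtract 2×row0 = (0, 0, 2, 0, 2)
step 2: normalize row 1 (÷2) = (0, 1, 4, 3, 0)
  row 0: subtract 2×row1 = (1, 0, 3, 0, 3)
  row 3: subtract 4×row1 = (0, 0, 1, 2, 1)
step 3: normalize row 2 (÷2) = (0, 0, 1, 0, 1)
  row 0: subtract 3×row2 = (1, 0, 0, 0, 0)
  row 1: subtract 4×row2 = (0, 1, 0, 3, 1)
  row 3: subtract 1×row2 = (0, 0, 0, 2, 0)
step 4: normalize row 3 (÷2) = (0, 0, 0, 1, 0)
  row 1: subtract 3×row3 = (0, 1, 0, 0, 1)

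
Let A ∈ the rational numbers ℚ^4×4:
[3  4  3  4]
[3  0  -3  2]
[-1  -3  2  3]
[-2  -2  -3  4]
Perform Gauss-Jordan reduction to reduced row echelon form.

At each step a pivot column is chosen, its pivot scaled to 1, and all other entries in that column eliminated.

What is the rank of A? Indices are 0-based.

[1] R0 /= 3  ⇒  (1, 4/3, 1, 4/3)
     R1 -= 3·R0  ⇒  (0, -4, -6, -2)
     R2 -= -1·R0  ⇒  (0, -5/3, 3, 13/3)
     R3 -= -2·R0  ⇒  (0, 2/3, -1, 20/3)
[2] R1 /= -4  ⇒  (0, 1, 3/2, 1/2)
     R0 -= 4/3·R1  ⇒  (1, 0, -1, 2/3)
     R2 -= -5/3·R1  ⇒  (0, 0, 11/2, 31/6)
     R3 -= 2/3·R1  ⇒  (0, 0, -2, 19/3)
[3] R2 /= 11/2  ⇒  (0, 0, 1, 31/33)
     R0 -= -1·R2  ⇒  (1, 0, 0, 53/33)
     R1 -= 3/2·R2  ⇒  (0, 1, 0, -10/11)
     R3 -= -2·R2  ⇒  (0, 0, 0, 271/33)
[4] R3 /= 271/33  ⇒  (0, 0, 0, 1)
     R0 -= 53/33·R3  ⇒  (1, 0, 0, 0)
     R1 -= -10/11·R3  ⇒  (0, 1, 0, 0)
     R2 -= 31/33·R3  ⇒  (0, 0, 1, 0)

rank = 4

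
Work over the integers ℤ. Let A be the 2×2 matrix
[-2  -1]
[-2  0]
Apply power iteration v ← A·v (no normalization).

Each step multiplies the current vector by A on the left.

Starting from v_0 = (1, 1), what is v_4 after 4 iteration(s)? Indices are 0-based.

v_4 = (60, 44)

v_0 = (1, 1).
v_1 = A·v_0 = (-3, -2).
v_2 = A·v_1 = (8, 6).
v_3 = A·v_2 = (-22, -16).
v_4 = A·v_3 = (60, 44).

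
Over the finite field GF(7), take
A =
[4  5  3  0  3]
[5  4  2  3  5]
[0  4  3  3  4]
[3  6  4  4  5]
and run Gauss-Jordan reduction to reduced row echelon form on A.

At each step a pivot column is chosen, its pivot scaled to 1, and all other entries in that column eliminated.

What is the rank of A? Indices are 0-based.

rank = 4

pivot(0,0)=4: scale R0 → (1, 3, 6, 0, 6)
  clear (1,0): R1 −= (5)R0 → (0, 3, 0, 3, 3)
  clear (3,0): R3 −= (3)R0 → (0, 4, 0, 4, 1)
pivot(1,1)=3: scale R1 → (0, 1, 0, 1, 1)
  clear (0,1): R0 −= (3)R1 → (1, 0, 6, 4, 3)
  clear (2,1): R2 −= (4)R1 → (0, 0, 3, 6, 0)
  clear (3,1): R3 −= (4)R1 → (0, 0, 0, 0, 4)
pivot(2,2)=3: scale R2 → (0, 0, 1, 2, 0)
  clear (0,2): R0 −= (6)R2 → (1, 0, 0, 6, 3)
col 3: no nonzero at/below row 3; advance.
pivot(3,4)=4: scale R3 → (0, 0, 0, 0, 1)
  clear (0,4): R0 −= (3)R3 → (1, 0, 0, 6, 0)
  clear (1,4): R1 −= (1)R3 → (0, 1, 0, 1, 0)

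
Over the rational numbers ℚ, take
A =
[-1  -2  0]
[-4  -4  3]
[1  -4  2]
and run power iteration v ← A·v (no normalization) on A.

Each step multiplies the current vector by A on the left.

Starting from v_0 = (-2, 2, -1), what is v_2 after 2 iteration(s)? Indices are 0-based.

v_0 = (-2, 2, -1).
v_1 = A·v_0 = (-2, -3, -12).
v_2 = A·v_1 = (8, -16, -14).

v_2 = (8, -16, -14)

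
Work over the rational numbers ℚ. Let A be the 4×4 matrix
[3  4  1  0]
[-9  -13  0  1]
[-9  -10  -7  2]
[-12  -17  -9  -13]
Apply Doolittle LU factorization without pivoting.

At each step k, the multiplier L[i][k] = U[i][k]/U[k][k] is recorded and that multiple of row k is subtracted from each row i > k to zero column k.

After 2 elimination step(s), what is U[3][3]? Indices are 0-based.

Step 1: pivot at (0,0) is 3.
  row1 ← row1 − (-3)·row0  ⇒  L[1][0]=-3, U row1=(0, -1, 3, 1)
  row2 ← row2 − (-3)·row0  ⇒  L[2][0]=-3, U row2=(0, 2, -4, 2)
  row3 ← row3 − (-4)·row0  ⇒  L[3][0]=-4, U row3=(0, -1, -5, -13)
Step 2: pivot at (1,1) is -1.
  row2 ← row2 − (-2)·row1  ⇒  L[2][1]=-2, U row2=(0, 0, 2, 4)
  row3 ← row3 − (1)·row1  ⇒  L[3][1]=1, U row3=(0, 0, -8, -14)

U[3][3] = -14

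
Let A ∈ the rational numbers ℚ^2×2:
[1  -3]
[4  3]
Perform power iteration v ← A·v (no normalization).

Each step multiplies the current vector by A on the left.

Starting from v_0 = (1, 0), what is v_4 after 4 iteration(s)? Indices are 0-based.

v_4 = (-71, -224)

v_0 = (1, 0).
v_1 = A·v_0 = (1, 4).
v_2 = A·v_1 = (-11, 16).
v_3 = A·v_2 = (-59, 4).
v_4 = A·v_3 = (-71, -224).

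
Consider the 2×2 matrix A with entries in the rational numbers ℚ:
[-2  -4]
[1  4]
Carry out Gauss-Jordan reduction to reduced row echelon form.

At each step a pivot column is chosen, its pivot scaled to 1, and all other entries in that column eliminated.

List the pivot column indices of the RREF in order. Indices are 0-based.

pivot columns: 0, 1

pivot(0,0)=-2: scale R0 → (1, 2)
  clear (1,0): R1 −= (1)R0 → (0, 2)
pivot(1,1)=2: scale R1 → (0, 1)
  clear (0,1): R0 −= (2)R1 → (1, 0)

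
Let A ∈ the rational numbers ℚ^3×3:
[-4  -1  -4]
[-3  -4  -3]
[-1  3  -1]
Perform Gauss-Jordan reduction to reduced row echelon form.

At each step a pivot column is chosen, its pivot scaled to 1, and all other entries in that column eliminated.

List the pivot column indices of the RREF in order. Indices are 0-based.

pivot columns: 0, 1

[1] R0 /= -4  ⇒  (1, 1/4, 1)
     R1 -= -3·R0  ⇒  (0, -13/4, 0)
     R2 -= -1·R0  ⇒  (0, 13/4, 0)
[2] R1 /= -13/4  ⇒  (0, 1, 0)
     R0 -= 1/4·R1  ⇒  (1, 0, 1)
     R2 -= 13/4·R1  ⇒  (0, 0, 0)
column 2 empty below row 2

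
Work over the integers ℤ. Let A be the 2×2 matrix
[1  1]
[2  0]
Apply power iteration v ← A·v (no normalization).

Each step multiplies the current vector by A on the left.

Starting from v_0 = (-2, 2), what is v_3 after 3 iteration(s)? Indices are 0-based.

v_3 = (-4, -8)

v_0 = (-2, 2).
v_1 = A·v_0 = (0, -4).
v_2 = A·v_1 = (-4, 0).
v_3 = A·v_2 = (-4, -8).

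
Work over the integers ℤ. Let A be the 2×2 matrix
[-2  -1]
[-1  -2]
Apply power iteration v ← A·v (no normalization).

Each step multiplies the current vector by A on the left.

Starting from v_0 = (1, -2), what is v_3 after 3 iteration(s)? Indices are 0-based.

v_3 = (12, 15)

v_0 = (1, -2).
v_1 = A·v_0 = (0, 3).
v_2 = A·v_1 = (-3, -6).
v_3 = A·v_2 = (12, 15).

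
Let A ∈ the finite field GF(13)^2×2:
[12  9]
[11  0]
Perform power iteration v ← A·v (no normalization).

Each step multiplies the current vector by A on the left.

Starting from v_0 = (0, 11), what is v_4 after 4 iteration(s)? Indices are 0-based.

v_4 = (7, 12)

v_0 = (0, 11).
v_1 = A·v_0 = (8, 0).
v_2 = A·v_1 = (5, 10).
v_3 = A·v_2 = (7, 3).
v_4 = A·v_3 = (7, 12).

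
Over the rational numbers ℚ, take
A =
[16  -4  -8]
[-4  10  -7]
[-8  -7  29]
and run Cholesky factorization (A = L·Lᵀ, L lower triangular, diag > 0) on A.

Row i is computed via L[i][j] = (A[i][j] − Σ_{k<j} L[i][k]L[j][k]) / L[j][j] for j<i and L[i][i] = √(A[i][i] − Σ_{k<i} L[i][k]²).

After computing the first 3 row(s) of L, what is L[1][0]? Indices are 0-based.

Step 1: L[0][0] = √(16) = 4.
  L[1][0] = (-4) / L[0][0] = -1.
Step 2: L[1][1] = √(9) = 3.
  L[2][0] = (-8) / L[0][0] = -2.
  L[2][1] = (-9) / L[1][1] = -3.
Step 3: L[2][2] = √(16) = 4.

L[1][0] = -1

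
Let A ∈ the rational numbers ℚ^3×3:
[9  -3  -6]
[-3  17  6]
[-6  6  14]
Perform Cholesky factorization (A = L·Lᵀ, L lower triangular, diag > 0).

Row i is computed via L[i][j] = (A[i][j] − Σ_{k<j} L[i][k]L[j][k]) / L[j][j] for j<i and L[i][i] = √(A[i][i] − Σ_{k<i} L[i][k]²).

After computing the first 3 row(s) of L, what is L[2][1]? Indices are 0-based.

Step 1: L[0][0] = √(9) = 3.
  L[1][0] = (-3) / L[0][0] = -1.
Step 2: L[1][1] = √(16) = 4.
  L[2][0] = (-6) / L[0][0] = -2.
  L[2][1] = (4) / L[1][1] = 1.
Step 3: L[2][2] = √(9) = 3.

L[2][1] = 1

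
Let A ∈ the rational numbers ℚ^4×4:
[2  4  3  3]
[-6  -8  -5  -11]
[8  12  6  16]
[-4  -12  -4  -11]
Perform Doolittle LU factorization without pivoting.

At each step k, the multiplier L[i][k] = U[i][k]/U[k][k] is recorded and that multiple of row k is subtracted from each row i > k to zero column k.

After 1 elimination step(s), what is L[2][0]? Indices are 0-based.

k=0: U[0][0]=2
  eliminate (1,0): mult=-3, new row 1: (0, 4, 4, -2); set L[1][0]=-3
  eliminate (2,0): mult=4, new row 2: (0, -4, -6, 4); set L[2][0]=4
  eliminate (3,0): mult=-2, new row 3: (0, -4, 2, -5); set L[3][0]=-2

L[2][0] = 4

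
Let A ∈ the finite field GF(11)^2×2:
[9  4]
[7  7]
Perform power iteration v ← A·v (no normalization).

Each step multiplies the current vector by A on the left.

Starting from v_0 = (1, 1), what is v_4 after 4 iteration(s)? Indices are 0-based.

v_0 = (1, 1).
v_1 = A·v_0 = (2, 3).
v_2 = A·v_1 = (8, 2).
v_3 = A·v_2 = (3, 4).
v_4 = A·v_3 = (10, 5).

v_4 = (10, 5)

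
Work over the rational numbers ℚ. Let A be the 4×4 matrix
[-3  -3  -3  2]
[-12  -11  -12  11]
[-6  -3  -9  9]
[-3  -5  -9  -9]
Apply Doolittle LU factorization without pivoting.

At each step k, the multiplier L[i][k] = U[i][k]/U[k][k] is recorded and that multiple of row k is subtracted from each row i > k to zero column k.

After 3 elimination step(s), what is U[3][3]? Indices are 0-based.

U[3][3] = 3

k=0: U[0][0]=-3
  eliminate (1,0): mult=4, new row 1: (0, 1, 0, 3); set L[1][0]=4
  eliminate (2,0): mult=2, new row 2: (0, 3, -3, 5); set L[2][0]=2
  eliminate (3,0): mult=1, new row 3: (0, -2, -6, -11); set L[3][0]=1
k=1: U[1][1]=1
  eliminate (2,1): mult=3, new row 2: (0, 0, -3, -4); set L[2][1]=3
  eliminate (3,1): mult=-2, new row 3: (0, 0, -6, -5); set L[3][1]=-2
k=2: U[2][2]=-3
  eliminate (3,2): mult=2, new row 3: (0, 0, 0, 3); set L[3][2]=2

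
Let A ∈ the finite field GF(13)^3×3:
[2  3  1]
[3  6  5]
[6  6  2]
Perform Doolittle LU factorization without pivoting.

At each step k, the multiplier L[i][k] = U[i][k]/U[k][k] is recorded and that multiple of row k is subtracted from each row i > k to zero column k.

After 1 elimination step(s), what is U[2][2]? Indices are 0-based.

U[2][2] = 12

[col 0] pivot 2
  R1 -= 8*R0 → (0, 8, 10)  (L[1][0] := 8)
  R2 -= 3*R0 → (0, 10, 12)  (L[2][0] := 3)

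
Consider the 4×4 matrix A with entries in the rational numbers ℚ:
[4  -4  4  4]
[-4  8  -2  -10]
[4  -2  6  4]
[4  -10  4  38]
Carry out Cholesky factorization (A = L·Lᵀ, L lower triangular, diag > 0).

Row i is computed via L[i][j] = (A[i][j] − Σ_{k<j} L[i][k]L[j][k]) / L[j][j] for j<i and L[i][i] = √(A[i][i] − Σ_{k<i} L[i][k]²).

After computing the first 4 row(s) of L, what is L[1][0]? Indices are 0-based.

L[1][0] = -2

Step 1: L[0][0] = √(4) = 2.
  L[1][0] = (-4) / L[0][0] = -2.
Step 2: L[1][1] = √(4) = 2.
  L[2][0] = (4) / L[0][0] = 2.
  L[2][1] = (2) / L[1][1] = 1.
Step 3: L[2][2] = √(1) = 1.
  L[3][0] = (4) / L[0][0] = 2.
  L[3][1] = (-6) / L[1][1] = -3.
  L[3][2] = (3) / L[2][2] = 3.
Step 4: L[3][3] = √(16) = 4.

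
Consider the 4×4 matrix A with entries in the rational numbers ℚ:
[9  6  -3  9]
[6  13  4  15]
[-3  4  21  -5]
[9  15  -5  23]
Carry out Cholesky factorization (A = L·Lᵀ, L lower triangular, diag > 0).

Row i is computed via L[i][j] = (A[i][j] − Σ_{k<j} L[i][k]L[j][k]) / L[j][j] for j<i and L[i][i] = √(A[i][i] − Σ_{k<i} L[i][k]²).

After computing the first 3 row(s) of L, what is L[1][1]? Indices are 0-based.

Step 1: L[0][0] = √(9) = 3.
  L[1][0] = (6) / L[0][0] = 2.
Step 2: L[1][1] = √(9) = 3.
  L[2][0] = (-3) / L[0][0] = -1.
  L[2][1] = (6) / L[1][1] = 2.
Step 3: L[2][2] = √(16) = 4.

L[1][1] = 3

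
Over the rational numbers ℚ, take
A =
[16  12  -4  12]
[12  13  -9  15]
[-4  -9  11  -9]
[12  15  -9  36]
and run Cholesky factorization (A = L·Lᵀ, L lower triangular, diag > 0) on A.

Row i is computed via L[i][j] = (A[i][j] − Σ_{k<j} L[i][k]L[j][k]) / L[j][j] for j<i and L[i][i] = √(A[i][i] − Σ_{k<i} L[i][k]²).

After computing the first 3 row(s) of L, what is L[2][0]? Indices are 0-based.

L[2][0] = -1

Step 1: L[0][0] = √(16) = 4.
  L[1][0] = (12) / L[0][0] = 3.
Step 2: L[1][1] = √(4) = 2.
  L[2][0] = (-4) / L[0][0] = -1.
  L[2][1] = (-6) / L[1][1] = -3.
Step 3: L[2][2] = √(1) = 1.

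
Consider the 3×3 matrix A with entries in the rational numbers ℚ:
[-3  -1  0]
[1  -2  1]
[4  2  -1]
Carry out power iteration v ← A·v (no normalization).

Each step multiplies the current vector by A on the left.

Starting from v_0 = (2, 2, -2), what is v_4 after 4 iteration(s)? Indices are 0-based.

v_0 = (2, 2, -2).
v_1 = A·v_0 = (-8, -4, 14).
v_2 = A·v_1 = (28, 14, -54).
v_3 = A·v_2 = (-98, -54, 194).
v_4 = A·v_3 = (348, 204, -694).

v_4 = (348, 204, -694)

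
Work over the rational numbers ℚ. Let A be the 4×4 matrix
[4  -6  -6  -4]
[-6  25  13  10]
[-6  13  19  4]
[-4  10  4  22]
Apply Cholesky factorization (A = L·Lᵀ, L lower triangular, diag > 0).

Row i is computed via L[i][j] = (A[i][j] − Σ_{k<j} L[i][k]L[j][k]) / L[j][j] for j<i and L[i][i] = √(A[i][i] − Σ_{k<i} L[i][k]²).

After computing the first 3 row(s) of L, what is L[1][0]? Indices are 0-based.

L[1][0] = -3

Step 1: L[0][0] = √(4) = 2.
  L[1][0] = (-6) / L[0][0] = -3.
Step 2: L[1][1] = √(16) = 4.
  L[2][0] = (-6) / L[0][0] = -3.
  L[2][1] = (4) / L[1][1] = 1.
Step 3: L[2][2] = √(9) = 3.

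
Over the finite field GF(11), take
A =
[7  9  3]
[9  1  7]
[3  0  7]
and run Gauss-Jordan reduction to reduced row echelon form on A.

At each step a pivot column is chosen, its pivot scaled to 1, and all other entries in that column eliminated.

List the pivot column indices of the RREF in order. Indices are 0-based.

[1] R0 /= 7  ⇒  (1, 6, 2)
     R1 -= 9·R0  ⇒  (0, 2, 0)
     R2 -= 3·R0  ⇒  (0, 4, 1)
[2] R1 /= 2  ⇒  (0, 1, 0)
     R0 -= 6·R1  ⇒  (1, 0, 2)
     R2 -= 4·R1  ⇒  (0, 0, 1)
[3] R2 /= 1  ⇒  (0, 0, 1)
     R0 -= 2·R2  ⇒  (1, 0, 0)

pivot columns: 0, 1, 2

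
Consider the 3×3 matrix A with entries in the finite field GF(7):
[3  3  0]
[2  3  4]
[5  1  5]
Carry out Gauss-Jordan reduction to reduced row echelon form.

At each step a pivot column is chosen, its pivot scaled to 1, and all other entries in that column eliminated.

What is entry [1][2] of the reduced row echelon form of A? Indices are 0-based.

M[1][2] = 4

[1] R0 /= 3  ⇒  (1, 1, 0)
     R1 -= 2·R0  ⇒  (0, 1, 4)
     R2 -= 5·R0  ⇒  (0, 3, 5)
[2] R1 /= 1  ⇒  (0, 1, 4)
     R0 -= 1·R1  ⇒  (1, 0, 3)
     R2 -= 3·R1  ⇒  (0, 0, 0)
column 2 empty below row 2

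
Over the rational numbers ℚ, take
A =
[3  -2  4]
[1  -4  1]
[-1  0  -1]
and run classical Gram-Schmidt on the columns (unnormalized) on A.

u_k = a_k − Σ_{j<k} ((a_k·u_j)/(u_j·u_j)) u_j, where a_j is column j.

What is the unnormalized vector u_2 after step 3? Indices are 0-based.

u_2 = (2/15, -1/15, 1/3)

Step 1: u_0 = a_0 = (3, 1, -1).
Step 2: u_1 = a_1 − (-10/11)·u_0 = (8/11, -34/11, -10/11).
Step 3: u_2 = a_2 − (14/11)·u_0 − (1/15)·u_1 = (2/15, -1/15, 1/3).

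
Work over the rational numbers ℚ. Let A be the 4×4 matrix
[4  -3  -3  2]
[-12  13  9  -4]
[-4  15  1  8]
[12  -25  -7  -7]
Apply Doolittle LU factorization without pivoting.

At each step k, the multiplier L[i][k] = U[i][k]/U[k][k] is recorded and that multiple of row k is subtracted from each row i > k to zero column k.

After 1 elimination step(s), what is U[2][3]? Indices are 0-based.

Step 1: pivot at (0,0) is 4.
  row1 ← row1 − (-3)·row0  ⇒  L[1][0]=-3, U row1=(0, 4, 0, 2)
  row2 ← row2 − (-1)·row0  ⇒  L[2][0]=-1, U row2=(0, 12, -2, 10)
  row3 ← row3 − (3)·row0  ⇒  L[3][0]=3, U row3=(0, -16, 2, -13)

U[2][3] = 10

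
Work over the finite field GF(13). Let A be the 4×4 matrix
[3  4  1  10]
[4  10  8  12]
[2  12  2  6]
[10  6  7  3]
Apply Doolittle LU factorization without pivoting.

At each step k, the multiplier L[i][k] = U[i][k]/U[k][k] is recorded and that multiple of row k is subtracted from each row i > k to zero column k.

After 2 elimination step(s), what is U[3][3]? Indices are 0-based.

Step 1: pivot at (0,0) is 3.
  row1 ← row1 − (10)·row0  ⇒  L[1][0]=10, U row1=(0, 9, 11, 3)
  row2 ← row2 − (5)·row0  ⇒  L[2][0]=5, U row2=(0, 5, 10, 8)
  row3 ← row3 − (12)·row0  ⇒  L[3][0]=12, U row3=(0, 10, 8, 0)
Step 2: pivot at (1,1) is 9.
  row2 ← row2 − (2)·row1  ⇒  L[2][1]=2, U row2=(0, 0, 1, 2)
  row3 ← row3 − (4)·row1  ⇒  L[3][1]=4, U row3=(0, 0, 3, 1)

U[3][3] = 1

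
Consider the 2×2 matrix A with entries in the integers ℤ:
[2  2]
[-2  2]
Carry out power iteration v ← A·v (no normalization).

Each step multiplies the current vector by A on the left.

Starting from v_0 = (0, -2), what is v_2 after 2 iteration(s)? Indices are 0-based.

v_0 = (0, -2).
v_1 = A·v_0 = (-4, -4).
v_2 = A·v_1 = (-16, 0).

v_2 = (-16, 0)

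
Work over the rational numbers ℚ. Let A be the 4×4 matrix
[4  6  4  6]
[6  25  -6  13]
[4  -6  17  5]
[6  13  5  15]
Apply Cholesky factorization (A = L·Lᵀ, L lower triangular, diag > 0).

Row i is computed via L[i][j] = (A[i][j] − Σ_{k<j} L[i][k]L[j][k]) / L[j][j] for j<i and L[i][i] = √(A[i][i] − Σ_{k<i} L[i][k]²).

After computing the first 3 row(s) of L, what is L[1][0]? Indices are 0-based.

L[1][0] = 3

Step 1: L[0][0] = √(4) = 2.
  L[1][0] = (6) / L[0][0] = 3.
Step 2: L[1][1] = √(16) = 4.
  L[2][0] = (4) / L[0][0] = 2.
  L[2][1] = (-12) / L[1][1] = -3.
Step 3: L[2][2] = √(4) = 2.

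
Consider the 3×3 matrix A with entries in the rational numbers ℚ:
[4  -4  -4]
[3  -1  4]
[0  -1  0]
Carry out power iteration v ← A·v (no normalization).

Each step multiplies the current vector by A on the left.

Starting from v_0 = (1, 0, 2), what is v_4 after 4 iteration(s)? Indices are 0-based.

v_0 = (1, 0, 2).
v_1 = A·v_0 = (-4, 11, 0).
v_2 = A·v_1 = (-60, -23, -11).
v_3 = A·v_2 = (-104, -201, 23).
v_4 = A·v_3 = (296, -19, 201).

v_4 = (296, -19, 201)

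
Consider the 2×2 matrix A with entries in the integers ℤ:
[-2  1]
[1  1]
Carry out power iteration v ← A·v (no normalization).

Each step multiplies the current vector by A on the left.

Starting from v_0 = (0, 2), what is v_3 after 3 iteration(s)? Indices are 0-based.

v_3 = (8, 2)

v_0 = (0, 2).
v_1 = A·v_0 = (2, 2).
v_2 = A·v_1 = (-2, 4).
v_3 = A·v_2 = (8, 2).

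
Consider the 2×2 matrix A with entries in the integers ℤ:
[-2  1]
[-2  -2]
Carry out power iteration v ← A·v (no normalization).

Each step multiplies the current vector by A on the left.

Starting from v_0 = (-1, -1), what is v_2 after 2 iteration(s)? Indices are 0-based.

v_2 = (2, -10)

v_0 = (-1, -1).
v_1 = A·v_0 = (1, 4).
v_2 = A·v_1 = (2, -10).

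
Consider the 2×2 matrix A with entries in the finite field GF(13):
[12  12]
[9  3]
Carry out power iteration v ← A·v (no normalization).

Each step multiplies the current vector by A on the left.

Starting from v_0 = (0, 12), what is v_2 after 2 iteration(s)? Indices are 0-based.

v_0 = (0, 12).
v_1 = A·v_0 = (1, 10).
v_2 = A·v_1 = (2, 0).

v_2 = (2, 0)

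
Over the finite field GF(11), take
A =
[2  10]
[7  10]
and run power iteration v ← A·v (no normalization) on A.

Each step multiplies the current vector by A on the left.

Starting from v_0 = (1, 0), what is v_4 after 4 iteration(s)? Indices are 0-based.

v_0 = (1, 0).
v_1 = A·v_0 = (2, 7).
v_2 = A·v_1 = (8, 7).
v_3 = A·v_2 = (9, 5).
v_4 = A·v_3 = (2, 3).

v_4 = (2, 3)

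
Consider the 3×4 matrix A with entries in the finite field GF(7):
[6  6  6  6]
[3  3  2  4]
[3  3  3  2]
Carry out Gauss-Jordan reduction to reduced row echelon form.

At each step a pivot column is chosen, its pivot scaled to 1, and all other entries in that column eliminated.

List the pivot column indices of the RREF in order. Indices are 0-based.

pivot columns: 0, 2, 3

step 1: normalize row 0 (÷6) = (1, 1, 1, 1)
  row 1: subtract 3×row0 = (0, 0, 6, 1)
  row 2: subtract 3×row0 = (0, 0, 0, 6)
skip col 1 (zero from row 1)
step 2: normalize row 1 (÷6) = (0, 0, 1, 6)
  row 0: subtract 1×row1 = (1, 1, 0, 2)
step 3: normalize row 2 (÷6) = (0, 0, 0, 1)
  row 0: subtract 2×row2 = (1, 1, 0, 0)
  row 1: subtract 6×row2 = (0, 0, 1, 0)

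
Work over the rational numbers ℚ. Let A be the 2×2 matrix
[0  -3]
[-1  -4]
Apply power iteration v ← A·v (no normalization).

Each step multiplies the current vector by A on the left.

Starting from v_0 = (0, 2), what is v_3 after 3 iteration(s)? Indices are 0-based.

v_0 = (0, 2).
v_1 = A·v_0 = (-6, -8).
v_2 = A·v_1 = (24, 38).
v_3 = A·v_2 = (-114, -176).

v_3 = (-114, -176)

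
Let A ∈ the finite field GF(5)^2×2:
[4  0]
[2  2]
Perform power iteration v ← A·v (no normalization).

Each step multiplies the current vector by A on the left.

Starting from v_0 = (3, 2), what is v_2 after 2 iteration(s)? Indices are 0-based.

v_2 = (3, 4)

v_0 = (3, 2).
v_1 = A·v_0 = (2, 0).
v_2 = A·v_1 = (3, 4).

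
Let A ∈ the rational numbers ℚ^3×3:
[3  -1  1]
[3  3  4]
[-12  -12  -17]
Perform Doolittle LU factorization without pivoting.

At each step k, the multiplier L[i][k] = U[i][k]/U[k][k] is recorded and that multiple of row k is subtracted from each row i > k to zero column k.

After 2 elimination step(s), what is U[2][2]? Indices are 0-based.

k=0: U[0][0]=3
  eliminate (1,0): mult=1, new row 1: (0, 4, 3); set L[1][0]=1
  eliminate (2,0): mult=-4, new row 2: (0, -16, -13); set L[2][0]=-4
k=1: U[1][1]=4
  eliminate (2,1): mult=-4, new row 2: (0, 0, -1); set L[2][1]=-4

U[2][2] = -1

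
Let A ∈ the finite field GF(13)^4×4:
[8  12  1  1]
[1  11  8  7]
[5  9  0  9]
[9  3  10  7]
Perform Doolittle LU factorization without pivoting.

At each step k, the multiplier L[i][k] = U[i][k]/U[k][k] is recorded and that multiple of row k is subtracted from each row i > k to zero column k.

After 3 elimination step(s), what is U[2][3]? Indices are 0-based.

k=0: U[0][0]=8
  eliminate (1,0): mult=5, new row 1: (0, 3, 3, 2); set L[1][0]=5
  eliminate (2,0): mult=12, new row 2: (0, 8, 1, 10); set L[2][0]=12
  eliminate (3,0): mult=6, new row 3: (0, 9, 4, 1); set L[3][0]=6
k=1: U[1][1]=3
  eliminate (2,1): mult=7, new row 2: (0, 0, 6, 9); set L[2][1]=7
  eliminate (3,1): mult=3, new row 3: (0, 0, 8, 8); set L[3][1]=3
k=2: U[2][2]=6
  eliminate (3,2): mult=10, new row 3: (0, 0, 0, 9); set L[3][2]=10

U[2][3] = 9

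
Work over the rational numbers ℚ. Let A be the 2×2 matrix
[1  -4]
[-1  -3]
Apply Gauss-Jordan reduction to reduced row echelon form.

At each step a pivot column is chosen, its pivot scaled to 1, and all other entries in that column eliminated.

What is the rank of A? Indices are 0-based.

[1] R0 /= 1  ⇒  (1, -4)
     R1 -= -1·R0  ⇒  (0, -7)
[2] R1 /= -7  ⇒  (0, 1)
     R0 -= -4·R1  ⇒  (1, 0)

rank = 2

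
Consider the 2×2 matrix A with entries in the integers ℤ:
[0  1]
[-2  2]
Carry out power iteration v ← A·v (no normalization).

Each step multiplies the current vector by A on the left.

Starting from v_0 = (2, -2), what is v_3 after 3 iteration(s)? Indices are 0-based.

v_3 = (-12, -8)

v_0 = (2, -2).
v_1 = A·v_0 = (-2, -8).
v_2 = A·v_1 = (-8, -12).
v_3 = A·v_2 = (-12, -8).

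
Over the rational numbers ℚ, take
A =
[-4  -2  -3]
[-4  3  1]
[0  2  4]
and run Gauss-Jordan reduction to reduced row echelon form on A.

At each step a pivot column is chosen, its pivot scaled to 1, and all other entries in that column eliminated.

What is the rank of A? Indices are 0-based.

step 1: normalize row 0 (÷-4) = (1, 1/2, 3/4)
  row 1: subtract -4×row0 = (0, 5, 4)
step 2: normalize row 1 (÷5) = (0, 1, 4/5)
  row 0: subtract 1/2×row1 = (1, 0, 7/20)
  row 2: subtract 2×row1 = (0, 0, 12/5)
step 3: normalize row 2 (÷12/5) = (0, 0, 1)
  row 0: subtract 7/20×row2 = (1, 0, 0)
  row 1: subtract 4/5×row2 = (0, 1, 0)

rank = 3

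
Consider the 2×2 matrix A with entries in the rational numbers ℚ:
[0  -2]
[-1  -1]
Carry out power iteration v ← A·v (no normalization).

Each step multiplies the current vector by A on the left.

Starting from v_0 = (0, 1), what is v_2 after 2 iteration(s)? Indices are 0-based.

v_2 = (2, 3)

v_0 = (0, 1).
v_1 = A·v_0 = (-2, -1).
v_2 = A·v_1 = (2, 3).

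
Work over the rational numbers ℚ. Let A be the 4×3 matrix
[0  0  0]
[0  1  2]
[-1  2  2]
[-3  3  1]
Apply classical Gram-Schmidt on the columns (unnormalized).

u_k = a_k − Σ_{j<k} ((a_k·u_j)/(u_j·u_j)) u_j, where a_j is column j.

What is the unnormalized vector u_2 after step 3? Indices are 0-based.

u_2 = (0, 3/19, -3/19, 1/19)

Step 1: u_0 = a_0 = (0, 0, -1, -3).
Step 2: u_1 = a_1 − (-11/10)·u_0 = (0, 1, 9/10, -3/10).
Step 3: u_2 = a_2 − (-1/2)·u_0 − (35/19)·u_1 = (0, 3/19, -3/19, 1/19).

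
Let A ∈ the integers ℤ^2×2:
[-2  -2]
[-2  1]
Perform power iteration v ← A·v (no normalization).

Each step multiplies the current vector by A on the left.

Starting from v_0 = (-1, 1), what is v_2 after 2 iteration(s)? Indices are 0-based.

v_0 = (-1, 1).
v_1 = A·v_0 = (0, 3).
v_2 = A·v_1 = (-6, 3).

v_2 = (-6, 3)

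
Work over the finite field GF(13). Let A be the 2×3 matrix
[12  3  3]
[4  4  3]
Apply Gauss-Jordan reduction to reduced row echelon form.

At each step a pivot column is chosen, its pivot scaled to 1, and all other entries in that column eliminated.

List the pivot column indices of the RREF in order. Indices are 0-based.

pivot columns: 0, 1

step 1: normalize row 0 (÷12) = (1, 10, 10)
  row 1: subtract 4×row0 = (0, 3, 2)
step 2: normalize row 1 (÷3) = (0, 1, 5)
  row 0: subtract 10×row1 = (1, 0, 12)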